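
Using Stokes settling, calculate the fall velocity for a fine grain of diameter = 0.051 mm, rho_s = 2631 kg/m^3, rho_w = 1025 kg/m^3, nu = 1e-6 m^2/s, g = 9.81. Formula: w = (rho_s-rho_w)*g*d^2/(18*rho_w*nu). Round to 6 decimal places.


w = (rho_s - rho_w) * g * d^2 / (18 * rho_w * nu)
d = 0.051 mm = 0.000051 m
rho_s - rho_w = 2631 - 1025 = 1606
Numerator = 1606 * 9.81 * (0.000051)^2 = 0.000040978391
Denominator = 18 * 1025 * 1e-6 = 0.018450
w = 0.002221 m/s

0.002221


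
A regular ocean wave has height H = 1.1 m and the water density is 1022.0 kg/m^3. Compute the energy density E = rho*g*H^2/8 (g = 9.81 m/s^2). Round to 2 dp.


E = (1/8) * rho * g * H^2
E = (1/8) * 1022.0 * 9.81 * 1.1^2
E = 0.125 * 1022.0 * 9.81 * 1.2100
E = 1516.41 J/m^2

1516.41


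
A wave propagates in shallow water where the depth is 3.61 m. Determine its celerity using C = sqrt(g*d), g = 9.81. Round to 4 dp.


Using the shallow-water approximation:
C = sqrt(g * d) = sqrt(9.81 * 3.61)
C = sqrt(35.4141)
C = 5.9510 m/s

5.9510


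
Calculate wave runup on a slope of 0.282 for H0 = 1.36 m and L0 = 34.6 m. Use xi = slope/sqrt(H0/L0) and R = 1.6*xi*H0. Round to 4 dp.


xi = slope / sqrt(H0/L0)
H0/L0 = 1.36/34.6 = 0.039306
sqrt(0.039306) = 0.198258
xi = 0.282 / 0.198258 = 1.422387
R = 1.6 * xi * H0 = 1.6 * 1.422387 * 1.36
R = 3.0951 m

3.0951


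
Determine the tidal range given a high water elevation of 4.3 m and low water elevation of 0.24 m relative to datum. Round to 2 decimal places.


Tidal range = High water - Low water
Tidal range = 4.3 - (0.24)
Tidal range = 4.06 m

4.06


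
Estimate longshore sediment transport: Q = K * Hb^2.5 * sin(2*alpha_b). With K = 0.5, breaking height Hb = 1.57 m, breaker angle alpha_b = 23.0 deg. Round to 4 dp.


Q = K * Hb^2.5 * sin(2 * alpha_b)
Hb^2.5 = 1.57^2.5 = 3.088511
sin(2 * 23.0) = sin(46.0) = 0.719340
Q = 0.5 * 3.088511 * 0.719340
Q = 1.1108 m^3/s

1.1108


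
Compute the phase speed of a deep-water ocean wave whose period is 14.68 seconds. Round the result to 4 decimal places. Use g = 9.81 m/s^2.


We use the deep-water celerity formula:
C = g * T / (2 * pi)
C = 9.81 * 14.68 / (2 * 3.14159...)
C = 144.010800 / 6.283185
C = 22.9200 m/s

22.9200


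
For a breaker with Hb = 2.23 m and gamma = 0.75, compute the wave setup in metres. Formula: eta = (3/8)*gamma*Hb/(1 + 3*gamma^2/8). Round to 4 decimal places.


eta = (3/8) * gamma * Hb / (1 + 3*gamma^2/8)
Numerator = (3/8) * 0.75 * 2.23 = 0.627188
Denominator = 1 + 3*0.75^2/8 = 1 + 0.210938 = 1.210938
eta = 0.627188 / 1.210938
eta = 0.5179 m

0.5179


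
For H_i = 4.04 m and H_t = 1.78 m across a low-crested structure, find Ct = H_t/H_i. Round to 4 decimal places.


Ct = H_t / H_i
Ct = 1.78 / 4.04
Ct = 0.4406

0.4406


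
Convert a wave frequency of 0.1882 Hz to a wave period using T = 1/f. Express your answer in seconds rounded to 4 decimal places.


T = 1 / f
T = 1 / 0.1882
T = 5.3135 s

5.3135


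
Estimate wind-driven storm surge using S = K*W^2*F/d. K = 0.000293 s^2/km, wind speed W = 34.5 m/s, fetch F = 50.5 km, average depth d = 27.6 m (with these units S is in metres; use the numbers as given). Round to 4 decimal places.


S = K * W^2 * F / d
W^2 = 34.5^2 = 1190.25
S = 0.000293 * 1190.25 * 50.5 / 27.6
Numerator = 0.000293 * 1190.25 * 50.5 = 17.611534
S = 17.611534 / 27.6 = 0.6381 m

0.6381


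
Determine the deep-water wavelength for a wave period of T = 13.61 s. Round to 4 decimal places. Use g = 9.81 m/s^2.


L0 = g * T^2 / (2 * pi)
L0 = 9.81 * 13.61^2 / (2 * pi)
L0 = 9.81 * 185.2321 / 6.28319
L0 = 1817.1269 / 6.28319
L0 = 289.2047 m

289.2047


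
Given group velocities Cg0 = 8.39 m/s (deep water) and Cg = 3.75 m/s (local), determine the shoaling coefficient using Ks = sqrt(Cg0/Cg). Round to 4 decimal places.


Ks = sqrt(Cg0 / Cg)
Ks = sqrt(8.39 / 3.75)
Ks = sqrt(2.2373)
Ks = 1.4958

1.4958


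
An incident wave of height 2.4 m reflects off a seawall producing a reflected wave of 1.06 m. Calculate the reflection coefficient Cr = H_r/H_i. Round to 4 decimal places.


Cr = H_r / H_i
Cr = 1.06 / 2.4
Cr = 0.4417

0.4417


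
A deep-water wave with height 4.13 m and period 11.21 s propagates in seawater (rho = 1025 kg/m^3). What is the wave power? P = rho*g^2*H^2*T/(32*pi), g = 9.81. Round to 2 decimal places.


P = rho * g^2 * H^2 * T / (32 * pi)
P = 1025 * 9.81^2 * 4.13^2 * 11.21 / (32 * pi)
P = 1025 * 96.2361 * 17.0569 * 11.21 / 100.53096
P = 187615.08 W/m

187615.08


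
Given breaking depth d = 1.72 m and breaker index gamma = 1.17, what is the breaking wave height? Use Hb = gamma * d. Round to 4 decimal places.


Hb = gamma * d
Hb = 1.17 * 1.72
Hb = 2.0124 m

2.0124


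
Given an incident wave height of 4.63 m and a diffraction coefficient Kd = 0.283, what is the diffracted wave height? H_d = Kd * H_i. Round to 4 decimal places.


H_d = Kd * H_i
H_d = 0.283 * 4.63
H_d = 1.3103 m

1.3103


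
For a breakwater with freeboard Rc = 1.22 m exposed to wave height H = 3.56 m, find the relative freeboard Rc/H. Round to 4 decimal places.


Relative freeboard = Rc / H
= 1.22 / 3.56
= 0.3427

0.3427


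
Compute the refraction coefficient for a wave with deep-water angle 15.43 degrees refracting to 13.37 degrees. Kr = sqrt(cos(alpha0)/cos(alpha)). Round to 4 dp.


Kr = sqrt(cos(alpha0) / cos(alpha))
cos(15.43) = 0.963956
cos(13.37) = 0.972897
Kr = sqrt(0.963956 / 0.972897)
Kr = sqrt(0.990810)
Kr = 0.9954

0.9954


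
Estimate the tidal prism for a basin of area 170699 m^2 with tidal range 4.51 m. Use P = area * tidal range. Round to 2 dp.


Tidal prism = Area * Tidal range
P = 170699 * 4.51
P = 769852.49 m^3

769852.49


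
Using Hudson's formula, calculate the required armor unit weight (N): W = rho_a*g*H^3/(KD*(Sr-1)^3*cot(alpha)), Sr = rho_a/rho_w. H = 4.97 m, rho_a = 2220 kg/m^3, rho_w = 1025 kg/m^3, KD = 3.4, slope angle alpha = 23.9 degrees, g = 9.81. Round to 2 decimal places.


Sr = rho_a / rho_w = 2220 / 1025 = 2.165854
(Sr - 1) = 1.165854
(Sr - 1)^3 = 1.584645
cot(23.9) = 1 / tan(23.9) = 1 / 0.443139 = 2.256628
Numerator = 2220 * 9.81 * 4.97^3 = 2673567.4677
Denominator = 3.4 * 1.584645 * 2.256628 = 12.158250
W = 2673567.4677 / 12.158250
W = 219897.40 N

219897.40


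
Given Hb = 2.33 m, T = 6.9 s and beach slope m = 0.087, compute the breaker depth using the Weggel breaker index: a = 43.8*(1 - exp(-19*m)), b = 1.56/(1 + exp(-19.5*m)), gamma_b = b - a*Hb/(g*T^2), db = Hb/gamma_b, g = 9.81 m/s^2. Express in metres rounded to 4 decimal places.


a = 43.8 * (1 - exp(-19 * m))
exp(-19 * 0.087) = exp(-1.6530) = 0.191475
a = 43.8 * (1 - 0.191475) = 35.413412
b = 1.56 / (1 + exp(-19.5 * m))
exp(-19.5 * 0.087) = exp(-1.6965) = 0.183324
b = 1.56 / (1 + 0.183324) = 1.318320
Hb / (g * T^2) = 2.33 / (9.81 * 6.9^2) = 2.33 / 467.0541 = 0.00498872
gamma_b = b - a * Hb/(g*T^2) = 1.318320 - 35.413412 * 0.00498872 = 1.141653
db = Hb / gamma_b = 2.33 / 1.141653
db = 2.0409 m

2.0409


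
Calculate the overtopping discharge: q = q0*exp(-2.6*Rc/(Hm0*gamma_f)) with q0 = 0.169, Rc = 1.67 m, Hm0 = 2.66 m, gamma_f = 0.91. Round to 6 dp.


q = q0 * exp(-2.6 * Rc / (Hm0 * gamma_f))
Exponent = -2.6 * 1.67 / (2.66 * 0.91)
= -2.6 * 1.67 / 2.4206
= -1.793770
exp(-1.793770) = 0.166332
q = 0.169 * 0.166332
q = 0.028110 m^3/s/m

0.028110


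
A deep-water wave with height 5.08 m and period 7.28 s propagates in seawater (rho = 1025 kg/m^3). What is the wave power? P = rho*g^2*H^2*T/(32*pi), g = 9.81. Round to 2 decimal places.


P = rho * g^2 * H^2 * T / (32 * pi)
P = 1025 * 9.81^2 * 5.08^2 * 7.28 / (32 * pi)
P = 1025 * 96.2361 * 25.8064 * 7.28 / 100.53096
P = 184340.53 W/m

184340.53


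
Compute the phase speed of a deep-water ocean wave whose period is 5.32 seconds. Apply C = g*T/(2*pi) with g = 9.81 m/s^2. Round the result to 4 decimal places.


We use the deep-water celerity formula:
C = g * T / (2 * pi)
C = 9.81 * 5.32 / (2 * 3.14159...)
C = 52.189200 / 6.283185
C = 8.3062 m/s

8.3062


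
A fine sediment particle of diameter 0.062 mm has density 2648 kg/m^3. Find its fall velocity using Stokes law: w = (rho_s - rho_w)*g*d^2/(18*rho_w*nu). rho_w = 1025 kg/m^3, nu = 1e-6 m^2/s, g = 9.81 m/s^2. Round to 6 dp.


w = (rho_s - rho_w) * g * d^2 / (18 * rho_w * nu)
d = 0.062 mm = 0.000062 m
rho_s - rho_w = 2648 - 1025 = 1623
Numerator = 1623 * 9.81 * (0.000062)^2 = 0.000061202746
Denominator = 18 * 1025 * 1e-6 = 0.018450
w = 0.003317 m/s

0.003317


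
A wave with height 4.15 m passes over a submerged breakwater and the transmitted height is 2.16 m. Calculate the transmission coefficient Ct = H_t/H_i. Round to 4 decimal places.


Ct = H_t / H_i
Ct = 2.16 / 4.15
Ct = 0.5205

0.5205


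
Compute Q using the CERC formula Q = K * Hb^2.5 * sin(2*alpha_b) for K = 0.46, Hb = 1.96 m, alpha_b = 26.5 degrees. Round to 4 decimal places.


Q = K * Hb^2.5 * sin(2 * alpha_b)
Hb^2.5 = 1.96^2.5 = 5.378240
sin(2 * 26.5) = sin(53.0) = 0.798636
Q = 0.46 * 5.378240 * 0.798636
Q = 1.9758 m^3/s

1.9758


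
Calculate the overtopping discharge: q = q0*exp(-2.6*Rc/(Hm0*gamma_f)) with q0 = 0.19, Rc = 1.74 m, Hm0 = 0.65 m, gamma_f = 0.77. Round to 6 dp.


q = q0 * exp(-2.6 * Rc / (Hm0 * gamma_f))
Exponent = -2.6 * 1.74 / (0.65 * 0.77)
= -2.6 * 1.74 / 0.5005
= -9.038961
exp(-9.038961) = 0.000119
q = 0.19 * 0.000119
q = 0.000023 m^3/s/m

0.000023


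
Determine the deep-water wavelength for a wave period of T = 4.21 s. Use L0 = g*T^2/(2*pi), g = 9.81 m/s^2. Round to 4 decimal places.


L0 = g * T^2 / (2 * pi)
L0 = 9.81 * 4.21^2 / (2 * pi)
L0 = 9.81 * 17.7241 / 6.28319
L0 = 173.8734 / 6.28319
L0 = 27.6728 m

27.6728


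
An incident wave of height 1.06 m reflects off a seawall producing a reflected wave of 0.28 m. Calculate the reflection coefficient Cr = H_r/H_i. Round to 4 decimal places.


Cr = H_r / H_i
Cr = 0.28 / 1.06
Cr = 0.2642

0.2642


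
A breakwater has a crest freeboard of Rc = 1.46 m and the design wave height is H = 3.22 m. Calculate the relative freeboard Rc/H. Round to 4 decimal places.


Relative freeboard = Rc / H
= 1.46 / 3.22
= 0.4534

0.4534


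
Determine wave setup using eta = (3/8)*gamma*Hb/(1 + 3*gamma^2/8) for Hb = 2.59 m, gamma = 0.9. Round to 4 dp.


eta = (3/8) * gamma * Hb / (1 + 3*gamma^2/8)
Numerator = (3/8) * 0.9 * 2.59 = 0.874125
Denominator = 1 + 3*0.9^2/8 = 1 + 0.303750 = 1.303750
eta = 0.874125 / 1.303750
eta = 0.6705 m

0.6705


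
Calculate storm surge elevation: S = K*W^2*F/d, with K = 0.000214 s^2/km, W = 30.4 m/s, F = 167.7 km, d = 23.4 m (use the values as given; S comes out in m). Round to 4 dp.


S = K * W^2 * F / d
W^2 = 30.4^2 = 924.16
S = 0.000214 * 924.16 * 167.7 / 23.4
Numerator = 0.000214 * 924.16 * 167.7 = 33.166069
S = 33.166069 / 23.4 = 1.4174 m

1.4174


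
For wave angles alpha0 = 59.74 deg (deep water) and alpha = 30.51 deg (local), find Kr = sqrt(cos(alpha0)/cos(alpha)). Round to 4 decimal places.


Kr = sqrt(cos(alpha0) / cos(alpha))
cos(59.74) = 0.503925
cos(30.51) = 0.861541
Kr = sqrt(0.503925 / 0.861541)
Kr = sqrt(0.584911)
Kr = 0.7648

0.7648


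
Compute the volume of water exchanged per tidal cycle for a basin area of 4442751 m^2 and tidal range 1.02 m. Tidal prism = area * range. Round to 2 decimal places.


Tidal prism = Area * Tidal range
P = 4442751 * 1.02
P = 4531606.02 m^3

4531606.02


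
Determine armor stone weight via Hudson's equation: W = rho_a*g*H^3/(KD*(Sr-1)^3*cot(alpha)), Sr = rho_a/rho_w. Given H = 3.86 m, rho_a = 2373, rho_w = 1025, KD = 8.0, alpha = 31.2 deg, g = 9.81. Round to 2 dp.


Sr = rho_a / rho_w = 2373 / 1025 = 2.315122
(Sr - 1) = 1.315122
(Sr - 1)^3 = 2.274564
cot(31.2) = 1 / tan(31.2) = 1 / 0.605622 = 1.651196
Numerator = 2373 * 9.81 * 3.86^3 = 1338839.9398
Denominator = 8.0 * 2.274564 * 1.651196 = 30.046007
W = 1338839.9398 / 30.046007
W = 44559.66 N

44559.66


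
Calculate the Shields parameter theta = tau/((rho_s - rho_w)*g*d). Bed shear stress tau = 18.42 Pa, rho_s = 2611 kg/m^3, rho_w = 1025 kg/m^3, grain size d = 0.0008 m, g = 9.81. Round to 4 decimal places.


theta = tau / ((rho_s - rho_w) * g * d)
rho_s - rho_w = 2611 - 1025 = 1586
Denominator = 1586 * 9.81 * 0.0008 = 12.446928
theta = 18.42 / 12.446928
theta = 1.4799

1.4799


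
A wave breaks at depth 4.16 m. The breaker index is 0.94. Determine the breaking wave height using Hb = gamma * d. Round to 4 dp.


Hb = gamma * d
Hb = 0.94 * 4.16
Hb = 3.9104 m

3.9104


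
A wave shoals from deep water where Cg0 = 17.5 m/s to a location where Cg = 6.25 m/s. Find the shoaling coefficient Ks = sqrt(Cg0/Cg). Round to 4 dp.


Ks = sqrt(Cg0 / Cg)
Ks = sqrt(17.5 / 6.25)
Ks = sqrt(2.8000)
Ks = 1.6733

1.6733


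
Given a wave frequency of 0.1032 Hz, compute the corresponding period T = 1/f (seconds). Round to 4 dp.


T = 1 / f
T = 1 / 0.1032
T = 9.6899 s

9.6899


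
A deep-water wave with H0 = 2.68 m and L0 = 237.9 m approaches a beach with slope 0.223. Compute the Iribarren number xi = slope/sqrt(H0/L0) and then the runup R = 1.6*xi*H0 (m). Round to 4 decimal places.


xi = slope / sqrt(H0/L0)
H0/L0 = 2.68/237.9 = 0.011265
sqrt(0.011265) = 0.106138
xi = 0.223 / 0.106138 = 2.101042
R = 1.6 * xi * H0 = 1.6 * 2.101042 * 2.68
R = 9.0093 m

9.0093


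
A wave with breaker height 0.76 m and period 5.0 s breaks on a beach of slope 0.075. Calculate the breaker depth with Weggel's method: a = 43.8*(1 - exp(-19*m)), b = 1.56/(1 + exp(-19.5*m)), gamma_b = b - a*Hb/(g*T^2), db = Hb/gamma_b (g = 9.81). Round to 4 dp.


a = 43.8 * (1 - exp(-19 * m))
exp(-19 * 0.075) = exp(-1.4250) = 0.240508
a = 43.8 * (1 - 0.240508) = 33.265729
b = 1.56 / (1 + exp(-19.5 * m))
exp(-19.5 * 0.075) = exp(-1.4625) = 0.231656
b = 1.56 / (1 + 0.231656) = 1.266587
Hb / (g * T^2) = 0.76 / (9.81 * 5.0^2) = 0.76 / 245.2500 = 0.00309888
gamma_b = b - a * Hb/(g*T^2) = 1.266587 - 33.265729 * 0.00309888 = 1.163501
db = Hb / gamma_b = 0.76 / 1.163501
db = 0.6532 m

0.6532


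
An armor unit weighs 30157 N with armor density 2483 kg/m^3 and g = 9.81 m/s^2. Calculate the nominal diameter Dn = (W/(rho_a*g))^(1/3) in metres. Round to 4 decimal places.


V = W / (rho_a * g)
V = 30157 / (2483 * 9.81)
V = 30157 / 24358.23
V = 1.238062 m^3
Dn = V^(1/3) = 1.238062^(1/3)
Dn = 1.0738 m

1.0738


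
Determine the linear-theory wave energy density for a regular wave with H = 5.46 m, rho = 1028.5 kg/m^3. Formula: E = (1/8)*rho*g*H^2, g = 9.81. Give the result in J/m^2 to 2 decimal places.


E = (1/8) * rho * g * H^2
E = (1/8) * 1028.5 * 9.81 * 5.46^2
E = 0.125 * 1028.5 * 9.81 * 29.8116
E = 37598.33 J/m^2

37598.33


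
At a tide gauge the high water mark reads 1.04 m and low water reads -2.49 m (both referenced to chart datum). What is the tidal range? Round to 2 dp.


Tidal range = High water - Low water
Tidal range = 1.04 - (-2.49)
Tidal range = 3.53 m

3.53


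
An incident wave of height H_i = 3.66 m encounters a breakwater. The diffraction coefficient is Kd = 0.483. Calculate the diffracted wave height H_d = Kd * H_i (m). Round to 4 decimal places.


H_d = Kd * H_i
H_d = 0.483 * 3.66
H_d = 1.7678 m

1.7678


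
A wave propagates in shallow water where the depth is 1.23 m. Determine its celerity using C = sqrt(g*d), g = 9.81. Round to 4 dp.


Using the shallow-water approximation:
C = sqrt(g * d) = sqrt(9.81 * 1.23)
C = sqrt(12.0663)
C = 3.4737 m/s

3.4737


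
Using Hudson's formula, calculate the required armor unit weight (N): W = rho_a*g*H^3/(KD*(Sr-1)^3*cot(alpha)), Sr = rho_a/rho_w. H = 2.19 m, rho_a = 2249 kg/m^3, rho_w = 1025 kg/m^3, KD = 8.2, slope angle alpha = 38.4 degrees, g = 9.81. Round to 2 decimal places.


Sr = rho_a / rho_w = 2249 / 1025 = 2.194146
(Sr - 1) = 1.194146
(Sr - 1)^3 = 1.702835
cot(38.4) = 1 / tan(38.4) = 1 / 0.792590 = 1.261686
Numerator = 2249 * 9.81 * 2.19^3 = 231734.5598
Denominator = 8.2 * 1.702835 * 1.261686 = 17.617237
W = 231734.5598 / 17.617237
W = 13153.85 N

13153.85


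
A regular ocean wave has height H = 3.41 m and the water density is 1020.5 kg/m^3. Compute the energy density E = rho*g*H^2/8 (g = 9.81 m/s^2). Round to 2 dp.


E = (1/8) * rho * g * H^2
E = (1/8) * 1020.5 * 9.81 * 3.41^2
E = 0.125 * 1020.5 * 9.81 * 11.6281
E = 14551.27 J/m^2

14551.27


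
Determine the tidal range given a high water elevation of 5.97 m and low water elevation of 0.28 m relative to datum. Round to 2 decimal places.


Tidal range = High water - Low water
Tidal range = 5.97 - (0.28)
Tidal range = 5.69 m

5.69


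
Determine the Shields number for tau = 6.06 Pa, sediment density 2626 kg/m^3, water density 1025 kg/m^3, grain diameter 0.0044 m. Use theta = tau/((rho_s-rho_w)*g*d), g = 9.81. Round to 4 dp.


theta = tau / ((rho_s - rho_w) * g * d)
rho_s - rho_w = 2626 - 1025 = 1601
Denominator = 1601 * 9.81 * 0.0044 = 69.105564
theta = 6.06 / 69.105564
theta = 0.0877

0.0877


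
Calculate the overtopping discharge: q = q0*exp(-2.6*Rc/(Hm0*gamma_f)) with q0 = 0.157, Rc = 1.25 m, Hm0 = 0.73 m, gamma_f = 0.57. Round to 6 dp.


q = q0 * exp(-2.6 * Rc / (Hm0 * gamma_f))
Exponent = -2.6 * 1.25 / (0.73 * 0.57)
= -2.6 * 1.25 / 0.4161
= -7.810622
exp(-7.810622) = 0.000405
q = 0.157 * 0.000405
q = 0.000064 m^3/s/m

0.000064


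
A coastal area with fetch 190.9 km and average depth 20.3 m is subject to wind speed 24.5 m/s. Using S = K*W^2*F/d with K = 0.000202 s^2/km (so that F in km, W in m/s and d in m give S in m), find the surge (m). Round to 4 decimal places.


S = K * W^2 * F / d
W^2 = 24.5^2 = 600.25
S = 0.000202 * 600.25 * 190.9 / 20.3
Numerator = 0.000202 * 600.25 * 190.9 = 23.146720
S = 23.146720 / 20.3 = 1.1402 m

1.1402


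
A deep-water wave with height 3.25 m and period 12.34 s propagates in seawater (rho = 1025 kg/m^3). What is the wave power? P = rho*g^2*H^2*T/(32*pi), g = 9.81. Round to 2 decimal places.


P = rho * g^2 * H^2 * T / (32 * pi)
P = 1025 * 9.81^2 * 3.25^2 * 12.34 / (32 * pi)
P = 1025 * 96.2361 * 10.5625 * 12.34 / 100.53096
P = 127892.16 W/m

127892.16


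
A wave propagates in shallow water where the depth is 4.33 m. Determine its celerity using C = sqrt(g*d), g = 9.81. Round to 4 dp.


Using the shallow-water approximation:
C = sqrt(g * d) = sqrt(9.81 * 4.33)
C = sqrt(42.4773)
C = 6.5175 m/s

6.5175


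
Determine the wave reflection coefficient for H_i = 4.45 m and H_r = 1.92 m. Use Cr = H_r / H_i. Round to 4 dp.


Cr = H_r / H_i
Cr = 1.92 / 4.45
Cr = 0.4315

0.4315


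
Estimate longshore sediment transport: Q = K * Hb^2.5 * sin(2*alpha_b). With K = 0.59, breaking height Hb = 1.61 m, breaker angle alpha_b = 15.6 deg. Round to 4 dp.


Q = K * Hb^2.5 * sin(2 * alpha_b)
Hb^2.5 = 1.61^2.5 = 3.289006
sin(2 * 15.6) = sin(31.2) = 0.518027
Q = 0.59 * 3.289006 * 0.518027
Q = 1.0052 m^3/s

1.0052


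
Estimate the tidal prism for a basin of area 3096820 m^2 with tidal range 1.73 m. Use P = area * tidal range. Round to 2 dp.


Tidal prism = Area * Tidal range
P = 3096820 * 1.73
P = 5357498.60 m^3

5357498.60


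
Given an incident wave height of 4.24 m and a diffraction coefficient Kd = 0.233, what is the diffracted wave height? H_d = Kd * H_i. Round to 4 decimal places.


H_d = Kd * H_i
H_d = 0.233 * 4.24
H_d = 0.9879 m

0.9879


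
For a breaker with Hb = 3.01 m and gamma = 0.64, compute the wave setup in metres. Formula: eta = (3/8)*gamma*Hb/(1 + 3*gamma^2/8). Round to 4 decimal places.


eta = (3/8) * gamma * Hb / (1 + 3*gamma^2/8)
Numerator = (3/8) * 0.64 * 3.01 = 0.722400
Denominator = 1 + 3*0.64^2/8 = 1 + 0.153600 = 1.153600
eta = 0.722400 / 1.153600
eta = 0.6262 m

0.6262


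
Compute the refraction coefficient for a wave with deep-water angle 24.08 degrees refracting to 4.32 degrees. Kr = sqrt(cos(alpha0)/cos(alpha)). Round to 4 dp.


Kr = sqrt(cos(alpha0) / cos(alpha))
cos(24.08) = 0.912977
cos(4.32) = 0.997159
Kr = sqrt(0.912977 / 0.997159)
Kr = sqrt(0.915578)
Kr = 0.9569

0.9569


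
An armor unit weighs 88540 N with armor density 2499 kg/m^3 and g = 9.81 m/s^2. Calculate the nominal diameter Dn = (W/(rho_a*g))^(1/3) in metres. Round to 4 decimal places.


V = W / (rho_a * g)
V = 88540 / (2499 * 9.81)
V = 88540 / 24515.19
V = 3.611638 m^3
Dn = V^(1/3) = 3.611638^(1/3)
Dn = 1.5343 m

1.5343


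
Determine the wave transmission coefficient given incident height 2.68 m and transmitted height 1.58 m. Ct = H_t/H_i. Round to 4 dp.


Ct = H_t / H_i
Ct = 1.58 / 2.68
Ct = 0.5896

0.5896


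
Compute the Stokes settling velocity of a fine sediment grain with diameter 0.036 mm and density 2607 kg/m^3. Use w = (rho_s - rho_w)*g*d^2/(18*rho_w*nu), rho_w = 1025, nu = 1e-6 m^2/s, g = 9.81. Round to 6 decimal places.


w = (rho_s - rho_w) * g * d^2 / (18 * rho_w * nu)
d = 0.036 mm = 0.000036 m
rho_s - rho_w = 2607 - 1025 = 1582
Numerator = 1582 * 9.81 * (0.000036)^2 = 0.000020113168
Denominator = 18 * 1025 * 1e-6 = 0.018450
w = 0.001090 m/s

0.001090


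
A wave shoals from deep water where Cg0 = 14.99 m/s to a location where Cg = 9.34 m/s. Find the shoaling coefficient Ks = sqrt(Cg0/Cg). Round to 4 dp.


Ks = sqrt(Cg0 / Cg)
Ks = sqrt(14.99 / 9.34)
Ks = sqrt(1.6049)
Ks = 1.2669

1.2669


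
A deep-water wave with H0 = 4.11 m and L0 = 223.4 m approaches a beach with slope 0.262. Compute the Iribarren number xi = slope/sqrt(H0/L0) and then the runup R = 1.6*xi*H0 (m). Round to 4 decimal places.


xi = slope / sqrt(H0/L0)
H0/L0 = 4.11/223.4 = 0.018397
sqrt(0.018397) = 0.135637
xi = 0.262 / 0.135637 = 1.931621
R = 1.6 * xi * H0 = 1.6 * 1.931621 * 4.11
R = 12.7023 m

12.7023


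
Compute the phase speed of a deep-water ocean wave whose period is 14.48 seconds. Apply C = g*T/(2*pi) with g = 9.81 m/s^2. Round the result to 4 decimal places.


We use the deep-water celerity formula:
C = g * T / (2 * pi)
C = 9.81 * 14.48 / (2 * 3.14159...)
C = 142.048800 / 6.283185
C = 22.6078 m/s

22.6078


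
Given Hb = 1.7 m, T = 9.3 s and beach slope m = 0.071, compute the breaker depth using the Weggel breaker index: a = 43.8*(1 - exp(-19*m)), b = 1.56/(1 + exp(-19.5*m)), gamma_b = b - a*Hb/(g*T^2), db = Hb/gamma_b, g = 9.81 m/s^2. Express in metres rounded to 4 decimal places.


a = 43.8 * (1 - exp(-19 * m))
exp(-19 * 0.071) = exp(-1.3490) = 0.259500
a = 43.8 * (1 - 0.259500) = 32.433916
b = 1.56 / (1 + exp(-19.5 * m))
exp(-19.5 * 0.071) = exp(-1.3845) = 0.250449
b = 1.56 / (1 + 0.250449) = 1.247552
Hb / (g * T^2) = 1.7 / (9.81 * 9.3^2) = 1.7 / 848.4669 = 0.00200361
gamma_b = b - a * Hb/(g*T^2) = 1.247552 - 32.433916 * 0.00200361 = 1.182567
db = Hb / gamma_b = 1.7 / 1.182567
db = 1.4376 m

1.4376


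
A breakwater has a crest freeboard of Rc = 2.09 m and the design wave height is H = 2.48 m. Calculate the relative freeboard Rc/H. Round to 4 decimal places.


Relative freeboard = Rc / H
= 2.09 / 2.48
= 0.8427

0.8427


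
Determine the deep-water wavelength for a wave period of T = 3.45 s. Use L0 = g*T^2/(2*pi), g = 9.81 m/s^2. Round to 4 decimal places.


L0 = g * T^2 / (2 * pi)
L0 = 9.81 * 3.45^2 / (2 * pi)
L0 = 9.81 * 11.9025 / 6.28319
L0 = 116.7635 / 6.28319
L0 = 18.5835 m

18.5835


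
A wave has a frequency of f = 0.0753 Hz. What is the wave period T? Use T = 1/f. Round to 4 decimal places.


T = 1 / f
T = 1 / 0.0753
T = 13.2802 s

13.2802


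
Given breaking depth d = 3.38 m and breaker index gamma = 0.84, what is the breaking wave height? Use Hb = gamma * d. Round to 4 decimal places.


Hb = gamma * d
Hb = 0.84 * 3.38
Hb = 2.8392 m

2.8392


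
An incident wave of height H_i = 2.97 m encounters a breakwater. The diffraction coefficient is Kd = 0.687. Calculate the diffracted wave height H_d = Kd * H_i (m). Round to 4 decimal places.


H_d = Kd * H_i
H_d = 0.687 * 2.97
H_d = 2.0404 m

2.0404


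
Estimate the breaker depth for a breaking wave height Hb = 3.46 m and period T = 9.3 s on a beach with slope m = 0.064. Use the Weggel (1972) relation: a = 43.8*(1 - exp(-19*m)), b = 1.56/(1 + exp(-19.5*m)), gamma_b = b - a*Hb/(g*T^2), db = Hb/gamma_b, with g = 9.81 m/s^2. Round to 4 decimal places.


a = 43.8 * (1 - exp(-19 * m))
exp(-19 * 0.064) = exp(-1.2160) = 0.296413
a = 43.8 * (1 - 0.296413) = 30.817091
b = 1.56 / (1 + exp(-19.5 * m))
exp(-19.5 * 0.064) = exp(-1.2480) = 0.287078
b = 1.56 / (1 + 0.287078) = 1.212047
Hb / (g * T^2) = 3.46 / (9.81 * 9.3^2) = 3.46 / 848.4669 = 0.00407794
gamma_b = b - a * Hb/(g*T^2) = 1.212047 - 30.817091 * 0.00407794 = 1.086377
db = Hb / gamma_b = 3.46 / 1.086377
db = 3.1849 m

3.1849


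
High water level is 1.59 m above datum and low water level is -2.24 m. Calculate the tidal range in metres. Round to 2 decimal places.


Tidal range = High water - Low water
Tidal range = 1.59 - (-2.24)
Tidal range = 3.83 m

3.83


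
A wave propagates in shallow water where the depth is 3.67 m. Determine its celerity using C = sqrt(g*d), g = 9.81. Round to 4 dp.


Using the shallow-water approximation:
C = sqrt(g * d) = sqrt(9.81 * 3.67)
C = sqrt(36.0027)
C = 6.0002 m/s

6.0002


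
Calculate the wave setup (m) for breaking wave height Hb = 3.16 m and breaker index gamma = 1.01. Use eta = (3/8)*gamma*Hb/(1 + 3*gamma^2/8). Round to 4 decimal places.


eta = (3/8) * gamma * Hb / (1 + 3*gamma^2/8)
Numerator = (3/8) * 1.01 * 3.16 = 1.196850
Denominator = 1 + 3*1.01^2/8 = 1 + 0.382538 = 1.382538
eta = 1.196850 / 1.382538
eta = 0.8657 m

0.8657


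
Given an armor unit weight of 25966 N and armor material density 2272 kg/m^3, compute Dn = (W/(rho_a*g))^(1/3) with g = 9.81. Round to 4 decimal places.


V = W / (rho_a * g)
V = 25966 / (2272 * 9.81)
V = 25966 / 22288.32
V = 1.165005 m^3
Dn = V^(1/3) = 1.165005^(1/3)
Dn = 1.0522 m

1.0522


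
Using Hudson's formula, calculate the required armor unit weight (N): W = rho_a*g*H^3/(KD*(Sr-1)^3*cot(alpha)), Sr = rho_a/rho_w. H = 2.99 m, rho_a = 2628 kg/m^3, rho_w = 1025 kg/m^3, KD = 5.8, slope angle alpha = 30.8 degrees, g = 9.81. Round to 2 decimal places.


Sr = rho_a / rho_w = 2628 / 1025 = 2.563902
(Sr - 1) = 1.563902
(Sr - 1)^3 = 3.824978
cot(30.8) = 1 / tan(30.8) = 1 / 0.596120 = 1.677516
Numerator = 2628 * 9.81 * 2.99^3 = 689140.7532
Denominator = 5.8 * 3.824978 * 1.677516 = 37.215472
W = 689140.7532 / 37.215472
W = 18517.59 N

18517.59


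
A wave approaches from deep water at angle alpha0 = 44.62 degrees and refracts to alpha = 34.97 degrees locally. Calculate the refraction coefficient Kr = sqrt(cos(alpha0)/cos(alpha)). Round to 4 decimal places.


Kr = sqrt(cos(alpha0) / cos(alpha))
cos(44.62) = 0.711781
cos(34.97) = 0.819452
Kr = sqrt(0.711781 / 0.819452)
Kr = sqrt(0.868606)
Kr = 0.9320

0.9320


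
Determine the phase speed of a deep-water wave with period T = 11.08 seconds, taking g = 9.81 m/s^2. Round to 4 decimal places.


We use the deep-water celerity formula:
C = g * T / (2 * pi)
C = 9.81 * 11.08 / (2 * 3.14159...)
C = 108.694800 / 6.283185
C = 17.2993 m/s

17.2993


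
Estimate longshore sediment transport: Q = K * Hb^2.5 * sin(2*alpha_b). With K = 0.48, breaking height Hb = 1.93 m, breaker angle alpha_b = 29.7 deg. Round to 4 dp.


Q = K * Hb^2.5 * sin(2 * alpha_b)
Hb^2.5 = 1.93^2.5 = 5.174796
sin(2 * 29.7) = sin(59.4) = 0.860742
Q = 0.48 * 5.174796 * 0.860742
Q = 2.1380 m^3/s

2.1380


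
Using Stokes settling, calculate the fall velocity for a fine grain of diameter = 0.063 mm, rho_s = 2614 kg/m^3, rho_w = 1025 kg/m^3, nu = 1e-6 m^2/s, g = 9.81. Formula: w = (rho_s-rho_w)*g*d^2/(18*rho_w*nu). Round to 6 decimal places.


w = (rho_s - rho_w) * g * d^2 / (18 * rho_w * nu)
d = 0.063 mm = 0.000063 m
rho_s - rho_w = 2614 - 1025 = 1589
Numerator = 1589 * 9.81 * (0.000063)^2 = 0.000061869129
Denominator = 18 * 1025 * 1e-6 = 0.018450
w = 0.003353 m/s

0.003353


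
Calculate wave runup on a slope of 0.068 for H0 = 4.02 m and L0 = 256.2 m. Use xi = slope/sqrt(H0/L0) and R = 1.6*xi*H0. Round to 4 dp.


xi = slope / sqrt(H0/L0)
H0/L0 = 4.02/256.2 = 0.015691
sqrt(0.015691) = 0.125263
xi = 0.068 / 0.125263 = 0.542857
R = 1.6 * xi * H0 = 1.6 * 0.542857 * 4.02
R = 3.4917 m

3.4917


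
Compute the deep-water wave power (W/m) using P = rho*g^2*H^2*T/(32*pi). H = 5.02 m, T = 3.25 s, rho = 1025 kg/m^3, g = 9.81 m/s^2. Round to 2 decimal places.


P = rho * g^2 * H^2 * T / (32 * pi)
P = 1025 * 9.81^2 * 5.02^2 * 3.25 / (32 * pi)
P = 1025 * 96.2361 * 25.2004 * 3.25 / 100.53096
P = 80362.39 W/m

80362.39


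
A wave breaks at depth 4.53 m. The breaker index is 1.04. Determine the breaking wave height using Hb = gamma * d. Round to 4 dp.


Hb = gamma * d
Hb = 1.04 * 4.53
Hb = 4.7112 m

4.7112


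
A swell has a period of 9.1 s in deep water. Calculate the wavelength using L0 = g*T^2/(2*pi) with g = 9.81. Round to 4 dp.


L0 = g * T^2 / (2 * pi)
L0 = 9.81 * 9.1^2 / (2 * pi)
L0 = 9.81 * 82.8100 / 6.28319
L0 = 812.3661 / 6.28319
L0 = 129.2921 m

129.2921


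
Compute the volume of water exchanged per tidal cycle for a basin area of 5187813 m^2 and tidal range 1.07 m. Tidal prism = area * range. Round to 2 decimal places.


Tidal prism = Area * Tidal range
P = 5187813 * 1.07
P = 5550959.91 m^3

5550959.91


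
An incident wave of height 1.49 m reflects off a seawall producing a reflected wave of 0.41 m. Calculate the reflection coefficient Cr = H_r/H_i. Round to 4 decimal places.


Cr = H_r / H_i
Cr = 0.41 / 1.49
Cr = 0.2752

0.2752


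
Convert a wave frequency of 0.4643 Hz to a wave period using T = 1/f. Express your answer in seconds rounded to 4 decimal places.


T = 1 / f
T = 1 / 0.4643
T = 2.1538 s

2.1538


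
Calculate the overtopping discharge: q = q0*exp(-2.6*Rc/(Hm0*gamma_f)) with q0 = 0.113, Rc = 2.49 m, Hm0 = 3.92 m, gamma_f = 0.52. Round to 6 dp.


q = q0 * exp(-2.6 * Rc / (Hm0 * gamma_f))
Exponent = -2.6 * 2.49 / (3.92 * 0.52)
= -2.6 * 2.49 / 2.0384
= -3.176020
exp(-3.176020) = 0.041751
q = 0.113 * 0.041751
q = 0.004718 m^3/s/m

0.004718


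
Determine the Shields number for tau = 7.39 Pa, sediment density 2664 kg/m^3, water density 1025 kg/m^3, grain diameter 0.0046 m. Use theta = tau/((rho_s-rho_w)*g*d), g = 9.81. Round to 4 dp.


theta = tau / ((rho_s - rho_w) * g * d)
rho_s - rho_w = 2664 - 1025 = 1639
Denominator = 1639 * 9.81 * 0.0046 = 73.961514
theta = 7.39 / 73.961514
theta = 0.0999

0.0999


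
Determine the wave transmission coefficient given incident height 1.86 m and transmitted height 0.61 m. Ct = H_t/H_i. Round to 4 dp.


Ct = H_t / H_i
Ct = 0.61 / 1.86
Ct = 0.3280

0.3280


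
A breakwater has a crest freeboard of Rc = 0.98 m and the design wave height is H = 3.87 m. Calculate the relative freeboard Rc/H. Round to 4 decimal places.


Relative freeboard = Rc / H
= 0.98 / 3.87
= 0.2532

0.2532


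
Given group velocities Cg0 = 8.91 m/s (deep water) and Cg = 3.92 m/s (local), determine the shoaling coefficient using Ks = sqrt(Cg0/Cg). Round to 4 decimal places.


Ks = sqrt(Cg0 / Cg)
Ks = sqrt(8.91 / 3.92)
Ks = sqrt(2.2730)
Ks = 1.5076

1.5076


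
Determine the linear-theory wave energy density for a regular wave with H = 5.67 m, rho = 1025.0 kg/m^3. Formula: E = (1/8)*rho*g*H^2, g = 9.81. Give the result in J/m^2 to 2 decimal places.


E = (1/8) * rho * g * H^2
E = (1/8) * 1025.0 * 9.81 * 5.67^2
E = 0.125 * 1025.0 * 9.81 * 32.1489
E = 40408.15 J/m^2

40408.15


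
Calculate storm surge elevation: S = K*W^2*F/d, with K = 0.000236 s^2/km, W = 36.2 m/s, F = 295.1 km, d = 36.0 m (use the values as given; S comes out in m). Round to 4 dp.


S = K * W^2 * F / d
W^2 = 36.2^2 = 1310.44
S = 0.000236 * 1310.44 * 295.1 / 36.0
Numerator = 0.000236 * 1310.44 * 295.1 = 91.263759
S = 91.263759 / 36.0 = 2.5351 m

2.5351


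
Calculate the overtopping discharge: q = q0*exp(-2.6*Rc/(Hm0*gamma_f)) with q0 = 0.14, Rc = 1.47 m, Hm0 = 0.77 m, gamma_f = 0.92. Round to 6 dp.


q = q0 * exp(-2.6 * Rc / (Hm0 * gamma_f))
Exponent = -2.6 * 1.47 / (0.77 * 0.92)
= -2.6 * 1.47 / 0.7084
= -5.395257
exp(-5.395257) = 0.004538
q = 0.14 * 0.004538
q = 0.000635 m^3/s/m

0.000635


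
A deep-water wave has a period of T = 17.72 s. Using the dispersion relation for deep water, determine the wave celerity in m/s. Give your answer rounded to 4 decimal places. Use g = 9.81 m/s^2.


We use the deep-water celerity formula:
C = g * T / (2 * pi)
C = 9.81 * 17.72 / (2 * 3.14159...)
C = 173.833200 / 6.283185
C = 27.6664 m/s

27.6664


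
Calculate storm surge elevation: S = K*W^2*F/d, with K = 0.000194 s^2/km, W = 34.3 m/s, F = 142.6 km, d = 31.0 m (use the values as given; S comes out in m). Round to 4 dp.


S = K * W^2 * F / d
W^2 = 34.3^2 = 1176.49
S = 0.000194 * 1176.49 * 142.6 / 31.0
Numerator = 0.000194 * 1176.49 * 142.6 = 32.546890
S = 32.546890 / 31.0 = 1.0499 m

1.0499


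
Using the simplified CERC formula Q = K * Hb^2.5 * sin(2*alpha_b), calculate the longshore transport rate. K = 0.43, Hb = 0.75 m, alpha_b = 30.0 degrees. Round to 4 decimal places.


Q = K * Hb^2.5 * sin(2 * alpha_b)
Hb^2.5 = 0.75^2.5 = 0.487139
sin(2 * 30.0) = sin(60.0) = 0.866025
Q = 0.43 * 0.487139 * 0.866025
Q = 0.1814 m^3/s

0.1814


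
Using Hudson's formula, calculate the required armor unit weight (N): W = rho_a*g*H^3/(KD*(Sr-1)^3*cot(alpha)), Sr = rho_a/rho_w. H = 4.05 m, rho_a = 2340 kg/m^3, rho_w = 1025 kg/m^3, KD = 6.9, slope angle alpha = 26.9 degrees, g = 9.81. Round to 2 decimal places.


Sr = rho_a / rho_w = 2340 / 1025 = 2.282927
(Sr - 1) = 1.282927
(Sr - 1)^3 = 2.111571
cot(26.9) = 1 / tan(26.9) = 1 / 0.507329 = 1.971108
Numerator = 2340 * 9.81 * 4.05^3 = 1524930.0914
Denominator = 6.9 * 2.111571 * 1.971108 = 28.718722
W = 1524930.0914 / 28.718722
W = 53098.82 N

53098.82


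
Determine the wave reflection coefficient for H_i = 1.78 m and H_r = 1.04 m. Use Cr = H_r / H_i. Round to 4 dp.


Cr = H_r / H_i
Cr = 1.04 / 1.78
Cr = 0.5843

0.5843


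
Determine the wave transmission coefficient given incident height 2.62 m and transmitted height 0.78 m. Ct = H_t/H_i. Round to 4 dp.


Ct = H_t / H_i
Ct = 0.78 / 2.62
Ct = 0.2977

0.2977


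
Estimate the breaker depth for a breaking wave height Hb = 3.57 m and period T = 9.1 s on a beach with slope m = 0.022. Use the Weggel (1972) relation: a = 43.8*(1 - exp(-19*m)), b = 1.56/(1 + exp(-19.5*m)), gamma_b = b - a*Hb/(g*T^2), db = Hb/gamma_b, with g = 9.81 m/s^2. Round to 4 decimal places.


a = 43.8 * (1 - exp(-19 * m))
exp(-19 * 0.022) = exp(-0.4180) = 0.658362
a = 43.8 * (1 - 0.658362) = 14.963734
b = 1.56 / (1 + exp(-19.5 * m))
exp(-19.5 * 0.022) = exp(-0.4290) = 0.651160
b = 1.56 / (1 + 0.651160) = 0.944790
Hb / (g * T^2) = 3.57 / (9.81 * 9.1^2) = 3.57 / 812.3661 = 0.00439457
gamma_b = b - a * Hb/(g*T^2) = 0.944790 - 14.963734 * 0.00439457 = 0.879031
db = Hb / gamma_b = 3.57 / 0.879031
db = 4.0613 m

4.0613


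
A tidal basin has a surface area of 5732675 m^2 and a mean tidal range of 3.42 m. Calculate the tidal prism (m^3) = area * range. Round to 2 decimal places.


Tidal prism = Area * Tidal range
P = 5732675 * 3.42
P = 19605748.50 m^3

19605748.50


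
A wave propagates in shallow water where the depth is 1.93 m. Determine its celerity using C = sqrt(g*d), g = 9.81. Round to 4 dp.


Using the shallow-water approximation:
C = sqrt(g * d) = sqrt(9.81 * 1.93)
C = sqrt(18.9333)
C = 4.3512 m/s

4.3512


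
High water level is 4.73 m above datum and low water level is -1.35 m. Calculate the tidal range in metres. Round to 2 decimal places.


Tidal range = High water - Low water
Tidal range = 4.73 - (-1.35)
Tidal range = 6.08 m

6.08


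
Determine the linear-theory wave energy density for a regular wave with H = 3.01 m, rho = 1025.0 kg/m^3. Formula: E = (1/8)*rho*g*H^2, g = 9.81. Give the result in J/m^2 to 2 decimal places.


E = (1/8) * rho * g * H^2
E = (1/8) * 1025.0 * 9.81 * 3.01^2
E = 0.125 * 1025.0 * 9.81 * 9.0601
E = 11387.70 J/m^2

11387.70


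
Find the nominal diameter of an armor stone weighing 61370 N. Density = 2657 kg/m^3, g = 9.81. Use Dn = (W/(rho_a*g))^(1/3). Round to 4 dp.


V = W / (rho_a * g)
V = 61370 / (2657 * 9.81)
V = 61370 / 26065.17
V = 2.354483 m^3
Dn = V^(1/3) = 2.354483^(1/3)
Dn = 1.3303 m

1.3303


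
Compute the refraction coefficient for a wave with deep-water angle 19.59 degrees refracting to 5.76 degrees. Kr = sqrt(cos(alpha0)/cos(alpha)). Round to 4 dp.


Kr = sqrt(cos(alpha0) / cos(alpha))
cos(19.59) = 0.942116
cos(5.76) = 0.994951
Kr = sqrt(0.942116 / 0.994951)
Kr = sqrt(0.946897)
Kr = 0.9731

0.9731


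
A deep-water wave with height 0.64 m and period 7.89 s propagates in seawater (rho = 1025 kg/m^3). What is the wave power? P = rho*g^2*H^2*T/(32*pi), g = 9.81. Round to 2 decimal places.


P = rho * g^2 * H^2 * T / (32 * pi)
P = 1025 * 9.81^2 * 0.64^2 * 7.89 / (32 * pi)
P = 1025 * 96.2361 * 0.4096 * 7.89 / 100.53096
P = 3171.02 W/m

3171.02


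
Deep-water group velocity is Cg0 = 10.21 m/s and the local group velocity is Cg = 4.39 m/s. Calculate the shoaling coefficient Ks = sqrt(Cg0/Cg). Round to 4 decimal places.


Ks = sqrt(Cg0 / Cg)
Ks = sqrt(10.21 / 4.39)
Ks = sqrt(2.3257)
Ks = 1.5250

1.5250


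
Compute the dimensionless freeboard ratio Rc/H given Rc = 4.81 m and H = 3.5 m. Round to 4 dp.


Relative freeboard = Rc / H
= 4.81 / 3.5
= 1.3743

1.3743


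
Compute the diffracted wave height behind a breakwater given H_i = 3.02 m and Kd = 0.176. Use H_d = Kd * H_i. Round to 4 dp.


H_d = Kd * H_i
H_d = 0.176 * 3.02
H_d = 0.5315 m

0.5315


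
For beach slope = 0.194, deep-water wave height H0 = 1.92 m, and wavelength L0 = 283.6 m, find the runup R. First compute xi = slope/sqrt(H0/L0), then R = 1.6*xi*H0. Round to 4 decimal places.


xi = slope / sqrt(H0/L0)
H0/L0 = 1.92/283.6 = 0.006770
sqrt(0.006770) = 0.082281
xi = 0.194 / 0.082281 = 2.357785
R = 1.6 * xi * H0 = 1.6 * 2.357785 * 1.92
R = 7.2431 m

7.2431


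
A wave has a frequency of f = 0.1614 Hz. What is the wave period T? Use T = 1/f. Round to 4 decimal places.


T = 1 / f
T = 1 / 0.1614
T = 6.1958 s

6.1958


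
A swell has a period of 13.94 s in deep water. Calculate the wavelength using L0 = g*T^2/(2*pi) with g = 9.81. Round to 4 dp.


L0 = g * T^2 / (2 * pi)
L0 = 9.81 * 13.94^2 / (2 * pi)
L0 = 9.81 * 194.3236 / 6.28319
L0 = 1906.3145 / 6.28319
L0 = 303.3994 m

303.3994


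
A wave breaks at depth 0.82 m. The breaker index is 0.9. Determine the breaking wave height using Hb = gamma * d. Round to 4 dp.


Hb = gamma * d
Hb = 0.9 * 0.82
Hb = 0.7380 m

0.7380


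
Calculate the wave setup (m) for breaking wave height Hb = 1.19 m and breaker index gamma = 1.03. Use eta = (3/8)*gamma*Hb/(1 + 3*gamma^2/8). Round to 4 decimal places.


eta = (3/8) * gamma * Hb / (1 + 3*gamma^2/8)
Numerator = (3/8) * 1.03 * 1.19 = 0.459637
Denominator = 1 + 3*1.03^2/8 = 1 + 0.397838 = 1.397838
eta = 0.459637 / 1.397838
eta = 0.3288 m

0.3288


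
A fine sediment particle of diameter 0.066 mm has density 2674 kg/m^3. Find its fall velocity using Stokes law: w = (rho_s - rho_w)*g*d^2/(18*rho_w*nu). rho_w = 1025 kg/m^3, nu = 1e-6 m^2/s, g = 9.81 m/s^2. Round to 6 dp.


w = (rho_s - rho_w) * g * d^2 / (18 * rho_w * nu)
d = 0.066 mm = 0.000066 m
rho_s - rho_w = 2674 - 1025 = 1649
Numerator = 1649 * 9.81 * (0.000066)^2 = 0.000070465662
Denominator = 18 * 1025 * 1e-6 = 0.018450
w = 0.003819 m/s

0.003819


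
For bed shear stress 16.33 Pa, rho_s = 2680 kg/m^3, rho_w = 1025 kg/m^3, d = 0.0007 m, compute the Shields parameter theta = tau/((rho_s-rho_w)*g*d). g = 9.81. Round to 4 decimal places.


theta = tau / ((rho_s - rho_w) * g * d)
rho_s - rho_w = 2680 - 1025 = 1655
Denominator = 1655 * 9.81 * 0.0007 = 11.364885
theta = 16.33 / 11.364885
theta = 1.4369

1.4369


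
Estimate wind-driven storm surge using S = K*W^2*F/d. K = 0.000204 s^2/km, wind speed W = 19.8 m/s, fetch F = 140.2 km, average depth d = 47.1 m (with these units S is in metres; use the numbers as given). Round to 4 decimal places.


S = K * W^2 * F / d
W^2 = 19.8^2 = 392.04
S = 0.000204 * 392.04 * 140.2 / 47.1
Numerator = 0.000204 * 392.04 * 140.2 = 11.212658
S = 11.212658 / 47.1 = 0.2381 m

0.2381
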